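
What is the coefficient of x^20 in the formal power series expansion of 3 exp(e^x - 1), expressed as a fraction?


exp(e^x - 1) is the exponential generating function for the Bell numbers Bell_k: exp(e^x - 1) = sum_{k>=0} Bell_k x^k / k!.
So the coefficient of x^20 in 3 exp(e^x - 1) is 3 Bell_20 / 20!.
Computing: Bell_20 = 51724158235372 and 20! = 2432902008176640000, giving
3 * 51724158235372/2432902008176640000 = 263898766507/4137588449280000.

263898766507/4137588449280000


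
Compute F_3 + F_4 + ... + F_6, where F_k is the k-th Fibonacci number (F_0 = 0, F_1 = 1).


Use the identity sum_{k=0}^{N} F_k = F_{N+2} - 1 (which follows from F_{k+2} - F_{k+1} = F_k). Then
sum_{k=3}^{6} F_k = (F_{8} - 1) - (F_{4} - 1) = F_{8} - F_{4}.
Computing: F_{8} = 21, F_{4} = 3, so
Sum = 21 - 3 = 18.

18


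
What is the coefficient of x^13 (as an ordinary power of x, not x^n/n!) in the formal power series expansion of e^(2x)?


The exponential series is e^y = sum_{k>=0} y^k / k!. Substituting y = 2x gives
e^(2x) = sum_{k>=0} 2^k x^k / k!.
So the coefficient of x^n is a^n/n! with a = 2, n = 13:
2^13 / 13! = 8192/6227020800 = 8/6081075

8/6081075


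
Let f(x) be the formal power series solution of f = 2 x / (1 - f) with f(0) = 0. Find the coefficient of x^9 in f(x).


Apply Lagrange inversion: f = 2 x * phi(f) with phi(t) = 1/(1 - t), so
[x^n] f = 2^n * (1/n) [t^(n-1)] phi(t)^n = 2^n * (1/n) [t^(n-1)] (1 - t)^(-n) = 2^n * (1/n) C(2n - 2, n - 1) = 2^n * C_{n-1}.
For n = 9: C_8 = C(16, 8) / 9 = 12870/9 = 1430.
With the 2^9 = 512 factor, the coefficient is 512 * 1430 = 732160.

732160


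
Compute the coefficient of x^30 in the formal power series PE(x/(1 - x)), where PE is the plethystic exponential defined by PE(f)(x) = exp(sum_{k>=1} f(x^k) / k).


For f(x) = x/(1 - x) we have
sum_{k>=1} f(x^k) / k = sum_{k>=1} (1/k) * x^k / (1 - x^k) = sum_{k, m >= 1} x^(k m) / k,
which after exponentiating simplifies to
PE(x/(1 - x)) = prod_{k>=1} 1 / (1 - x^k).
This is the generating function for the partition function p(n), so the coefficient of x^30 is p(30).
Computing p(30) by dynamic programming over parts 1, 2, ..., 30: p(30) = 5604.

5604


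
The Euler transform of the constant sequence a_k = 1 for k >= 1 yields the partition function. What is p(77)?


The Euler transform converts the sequence a_k = 1 into the number of integer partitions.
Using the recurrence or dynamic programming:
p(77) = 10619863

10619863


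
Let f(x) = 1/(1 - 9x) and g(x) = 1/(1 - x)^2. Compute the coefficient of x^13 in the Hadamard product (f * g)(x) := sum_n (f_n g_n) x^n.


f has coefficients f_k = 9^k. For g = 1/(1 - x)^2 the coefficient is g_k = C(k + 1, 1) = k + 1. The Hadamard coefficient is (f * g)_k = 9^k * (k + 1).
For k = 13: 9^13 * 14 = 2541865828329 * 14 = 35586121596606.

35586121596606


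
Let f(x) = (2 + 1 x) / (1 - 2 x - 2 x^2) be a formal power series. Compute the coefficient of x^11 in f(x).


Write f(x) = sum_{k>=0} a_k x^k. Multiplying both sides by 1 - 2 x - 2 x^2 gives
(1 - 2 x - 2 x^2) sum_{k>=0} a_k x^k = 2 + 1 x.
Matching coefficients:
 x^0: a_0 = 2
 x^1: a_1 - 2 a_0 = 1  =>  a_1 = 2*2 + 1 = 5
 x^k (k >= 2): a_k = 2 a_{k-1} + 2 a_{k-2}.
Iterating: a_2 = 14, a_3 = 38, a_4 = 104, a_5 = 284, a_6 = 776, a_7 = 2120, a_8 = 5792, a_9 = 15824, a_10 = 43232, a_11 = 118112.
So the coefficient of x^11 is 118112.

118112


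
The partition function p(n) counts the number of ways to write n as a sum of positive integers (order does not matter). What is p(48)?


Using the generating function prod_{k>=1} 1/(1-x^k), we compute p(48).
By dynamic programming over parts 1 through 48:
p(48) = 147273

147273


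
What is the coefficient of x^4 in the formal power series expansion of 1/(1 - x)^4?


The expansion 1/(1 - x)^r = sum_{k>=0} C(k + r - 1, r - 1) x^k follows from the multiset / negative-binomial theorem (or from repeated differentiation of the geometric series).
For r = 4 and k = 4:
C(7, 3) = 5040 / (6 * 24) = 35.

35


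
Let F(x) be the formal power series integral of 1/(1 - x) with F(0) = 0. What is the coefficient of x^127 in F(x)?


1/(1 - x) = sum_{k>=0} x^k. Integrating termwise and using F(0) = 0 gives
F(x) = sum_{k>=0} x^(k+1) / (k+1) = sum_{m>=1} x^m / m = -ln(1 - x).
So the coefficient of x^127 is 1/127 = 1/127.

1/127


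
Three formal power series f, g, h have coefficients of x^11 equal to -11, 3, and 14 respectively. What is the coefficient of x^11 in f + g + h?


Series addition is componentwise:
-11 + 3 + 14
= 6

6


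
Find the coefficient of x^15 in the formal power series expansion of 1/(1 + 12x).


Write 1/(1 + c x) = 1/(1 - (-c) x) and apply the geometric-series identity
1/(1 - y) = sum_{k>=0} y^k to get 1/(1 + c x) = sum_{k>=0} (-c)^k x^k.
So the coefficient of x^k is (-c)^k = (-1)^k * c^k.
Here c = 12 and k = 15:
(-12)^15 = -1 * 15407021574586368 = -15407021574586368

-15407021574586368


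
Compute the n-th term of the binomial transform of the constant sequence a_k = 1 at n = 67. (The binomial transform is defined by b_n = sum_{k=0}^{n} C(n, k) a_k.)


With a_k = 1 for all k, b_n = sum_{k=0}^{n} C(n, k) = 2^n by the binomial theorem.
For n = 67: 2^67 = 147573952589676412928.

147573952589676412928


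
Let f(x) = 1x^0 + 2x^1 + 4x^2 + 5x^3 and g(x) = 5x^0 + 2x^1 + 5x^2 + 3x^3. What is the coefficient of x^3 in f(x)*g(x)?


Cauchy product at x^3:
1*3 + 2*5 + 4*2 + 5*5
= 46

46


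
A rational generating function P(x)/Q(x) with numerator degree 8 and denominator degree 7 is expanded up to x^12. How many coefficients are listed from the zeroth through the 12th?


Expanding up to x^12 gives the coefficients for x^0, x^1, ..., x^12.
That is 12 + 1 = 13 coefficients in total.

13


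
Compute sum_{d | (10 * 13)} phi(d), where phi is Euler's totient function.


First, 10 * 13 = 130. One classical identity is sum_{d | n} phi(d) = n (each k in [1, n] has a unique gcd with n, and among the k's with gcd(k, n) = n/d there are phi(d) of them). So the sum equals 130. We also verify directly:
Divisors of 130: 1, 2, 5, 10, 13, 26, 65, 130.
phi values: 1, 1, 4, 4, 12, 12, 48, 48.
Sum = 130.

130


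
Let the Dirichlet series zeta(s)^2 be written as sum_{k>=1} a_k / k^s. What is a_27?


The Dirichlet convolution of the constant function 1 with itself gives (1 * 1)(k) = sum_{d | k} 1 = d(k), the number of positive divisors of k.
Since zeta(s) = sum_{k>=1} 1/k^s, we have zeta(s)^2 = sum_{k>=1} d(k)/k^s, so a_k = d(k).
For k = 27: the divisors are 1, 3, 9, 27.
Count = 4.

4


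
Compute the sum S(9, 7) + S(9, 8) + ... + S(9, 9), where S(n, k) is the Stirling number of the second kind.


By definition, S(n, k) counts partitions of an n-set into exactly k nonempty blocks.
Computing row n = 9 for k = 7..9:
S(9, k): 462, 36, 1
Sum = 499.

499


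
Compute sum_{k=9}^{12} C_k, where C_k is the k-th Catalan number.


C_9 through C_12: 4862, 16796, 58786, 208012
Sum = 4862 + 16796 + 58786 + 208012
= 288456

288456


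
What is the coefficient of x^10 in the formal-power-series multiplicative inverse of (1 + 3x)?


The inverse is 1/(1 + 3x). Apply the geometric identity 1/(1 - y) = sum_{k>=0} y^k with y = -3x:
1/(1 + 3x) = sum_{k>=0} (-3)^k x^k.
So the coefficient of x^10 is (-3)^10 = 59049.

59049


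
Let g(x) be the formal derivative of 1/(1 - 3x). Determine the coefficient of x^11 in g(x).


Differentiate termwise: d/dx sum_{k>=0} 3^k x^k = sum_{k>=1} k 3^k x^(k-1) = sum_{j>=0} (j+1) 3^(j+1) x^j.
Equivalently, d/dx [1/(1 - 3x)] = 3/(1 - 3x)^2.
For j = 11: 12 * 3^12 = 12 * 531441 = 6377292.

6377292


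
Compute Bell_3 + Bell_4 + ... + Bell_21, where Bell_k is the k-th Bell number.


Recall Bell_k counts set partitions of a k-set (with Bell_0 = 1 by convention).
Bell_3 through Bell_21: 5, 15, 52, 203, 877, 4140, 21147, 115975, 678570, 4213597, 27644437, 190899322, 1382958545, 10480142147, 82864869804, 682076806159, 5832742205057, 51724158235372, 474869816156751
Sum = 5 + 15 + 52 + 203 + 877 + 4140 + 21147 + 115975 + 678570 + 4213597 + 27644437 + 190899322 + 1382958545 + 10480142147 + 82864869804 + 682076806159 + 5832742205057 + 51724158235372 + 474869816156751 = 533203744952175.

533203744952175


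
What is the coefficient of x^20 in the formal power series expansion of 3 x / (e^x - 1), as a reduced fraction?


The exponential generating function for Bernoulli numbers is
x / (e^x - 1) = sum_{k>=0} B_k x^k / k!.
So the coefficient of x^20 in 3 x / (e^x - 1) is 3 B_20 / 20!.
Computing: B_20 = -174611/330, 20! = 2432902008176640000, giving
3 * -174611/330 / 2432902008176640000 = -174611/267619220899430400000.

-174611/267619220899430400000


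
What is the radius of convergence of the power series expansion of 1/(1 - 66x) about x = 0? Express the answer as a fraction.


Expanding 1/(1 - 66x) = sum_{k>=0} 66^k x^k, the series converges when |66x| < 1, i.e., |x| < 1/66.
So the radius of convergence is 1/66 = 1/66.

1/66


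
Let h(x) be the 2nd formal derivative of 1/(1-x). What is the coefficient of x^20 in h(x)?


Differentiating 2 times: d^2/dx^2 [1/(1-x)] = 2!/(1-x)^3.
The expansion 1/(1-x)^3 = sum_{k>=0} C(k+2, 2) x^k, so the coefficient of x^n in 2!/(1-x)^3 is 2! * C(n+2, 2).
For n = 20: 2 * C(22, 2) = 2 * 231 = 462

462


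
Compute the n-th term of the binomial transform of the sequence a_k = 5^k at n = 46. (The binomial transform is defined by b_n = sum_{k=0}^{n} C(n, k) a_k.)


With a_k = 5^k, b_n = sum_{k=0}^{n} C(n, k) 5^k = (1 + 5)^n by the binomial theorem.
For n = 46: (1 + 5)^46 = 6^46 = 623673825204293256669089197883129856.

623673825204293256669089197883129856


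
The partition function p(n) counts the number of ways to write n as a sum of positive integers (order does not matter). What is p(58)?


Using the generating function prod_{k>=1} 1/(1-x^k), we compute p(58).
By dynamic programming over parts 1 through 58:
p(58) = 715220

715220


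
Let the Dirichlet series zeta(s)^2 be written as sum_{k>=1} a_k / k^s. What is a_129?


The Dirichlet convolution of the constant function 1 with itself gives (1 * 1)(k) = sum_{d | k} 1 = d(k), the number of positive divisors of k.
Since zeta(s) = sum_{k>=1} 1/k^s, we have zeta(s)^2 = sum_{k>=1} d(k)/k^s, so a_k = d(k).
For k = 129: the divisors are 1, 3, 43, 129.
Count = 4.

4


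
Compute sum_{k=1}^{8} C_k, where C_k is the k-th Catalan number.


C_1 through C_8: 1, 2, 5, 14, 42, 132, 429, 1430
Sum = 1 + 2 + 5 + 14 + 42 + 132 + 429 + 1430
= 2055

2055


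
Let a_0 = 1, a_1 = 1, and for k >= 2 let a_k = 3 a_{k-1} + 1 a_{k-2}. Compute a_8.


Iterating the recurrence forward:
a_0 = 1
a_1 = 1
a_2 = 3*1 + 1*1 = 4
a_3 = 3*4 + 1*1 = 13
a_4 = 3*13 + 1*4 = 43
a_5 = 3*43 + 1*13 = 142
a_6 = 3*142 + 1*43 = 469
a_7 = 3*469 + 1*142 = 1549
a_8 = 3*1549 + 1*469 = 5116
So a_8 = 5116.

5116


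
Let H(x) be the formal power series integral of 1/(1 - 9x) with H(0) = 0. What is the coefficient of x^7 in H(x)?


1/(1 - 9x) = sum_{k>=0} 9^k x^k. Integrating termwise with H(0) = 0:
H(x) = sum_{k>=0} 9^k x^(k+1) / (k+1) = sum_{m>=1} 9^(m-1) x^m / m.
For m = 7: 9^6/7 = 531441/7 = 531441/7.

531441/7


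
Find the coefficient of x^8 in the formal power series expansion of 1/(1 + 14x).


Write 1/(1 + c x) = 1/(1 - (-c) x) and apply the geometric-series identity
1/(1 - y) = sum_{k>=0} y^k to get 1/(1 + c x) = sum_{k>=0} (-c)^k x^k.
So the coefficient of x^k is (-c)^k = (-1)^k * c^k.
Here c = 14 and k = 8:
(-14)^8 = 1 * 1475789056 = 1475789056

1475789056


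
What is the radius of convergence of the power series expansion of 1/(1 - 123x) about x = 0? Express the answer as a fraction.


Expanding 1/(1 - 123x) = sum_{k>=0} 123^k x^k, the series converges when |123x| < 1, i.e., |x| < 1/123.
So the radius of convergence is 1/123 = 1/123.

1/123


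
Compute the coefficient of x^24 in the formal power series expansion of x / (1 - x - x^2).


Let f(x) = sum_{k>=0} a_k x^k. Multiplying f(x) * (1 - x - x^2) = x and matching coefficients gives a_0 = 0, a_1 = 1, and a_k = a_{k-1} + a_{k-2} for k >= 2. These are the Fibonacci numbers F_k.
Iterating from F_0 = 0, F_1 = 1:
F_0=0, F_1=1, F_2=1, F_3=2, F_4=3, F_5=5, F_6=8, F_7=13, F_8=21, F_9=34, ...
F_24 = 46368.

46368


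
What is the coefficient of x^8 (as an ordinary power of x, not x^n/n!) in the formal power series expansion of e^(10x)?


The exponential series is e^y = sum_{k>=0} y^k / k!. Substituting y = 10x gives
e^(10x) = sum_{k>=0} 10^k x^k / k!.
So the coefficient of x^n is a^n/n! with a = 10, n = 8:
10^8 / 8! = 100000000/40320 = 156250/63

156250/63


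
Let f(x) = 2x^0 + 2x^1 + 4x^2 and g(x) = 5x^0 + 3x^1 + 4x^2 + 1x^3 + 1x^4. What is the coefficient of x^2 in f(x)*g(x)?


Cauchy product at x^2:
2*4 + 2*3 + 4*5
= 34

34


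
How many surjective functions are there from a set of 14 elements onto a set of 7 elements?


By inclusion-exclusion on which target elements are missed, the number of surjections from an n-set onto a k-set is
surj(n, k) = sum_{j=0}^{k} (-1)^j C(k, j) (k - j)^n.
Equivalently surj(n, k) = k! * S(n, k), where S(n, k) is the Stirling number of the second kind.
For n = 14, k = 7:
S(14, 7) = 49329280, so
surj = 7! * 49329280 = 5040 * 49329280 = 248619571200.

248619571200


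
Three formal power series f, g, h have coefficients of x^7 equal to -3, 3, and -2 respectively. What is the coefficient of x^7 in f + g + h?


Series addition is componentwise:
-3 + 3 + -2
= -2

-2


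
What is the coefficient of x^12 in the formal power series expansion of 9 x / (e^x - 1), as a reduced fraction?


The exponential generating function for Bernoulli numbers is
x / (e^x - 1) = sum_{k>=0} B_k x^k / k!.
So the coefficient of x^12 in 9 x / (e^x - 1) is 9 B_12 / 12!.
Computing: B_12 = -691/2730, 12! = 479001600, giving
9 * -691/2730 / 479001600 = -691/145297152000.

-691/145297152000


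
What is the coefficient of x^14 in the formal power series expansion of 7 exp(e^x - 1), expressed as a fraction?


exp(e^x - 1) is the exponential generating function for the Bell numbers Bell_k: exp(e^x - 1) = sum_{k>=0} Bell_k x^k / k!.
So the coefficient of x^14 in 7 exp(e^x - 1) is 7 Bell_14 / 14!.
Computing: Bell_14 = 190899322 and 14! = 87178291200, giving
7 * 190899322/87178291200 = 95449661/6227020800.

95449661/6227020800


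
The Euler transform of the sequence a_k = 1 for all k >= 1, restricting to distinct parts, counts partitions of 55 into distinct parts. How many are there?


Partitions of 55 into distinct parts can be computed via generating function.
Product (1+x)(1+x^2)(1+x^3)...
The coefficient of x^55 = 6378

6378


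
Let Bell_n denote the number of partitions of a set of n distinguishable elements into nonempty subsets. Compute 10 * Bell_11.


Bell_11 can be computed from the Bell triangle or from Dobinski's identity Bell_n = (1/e) * sum_{k>=0} k^n / k!.
Computing Bell_11 = 678570.
Then 10 * 678570 = 6785700.

6785700


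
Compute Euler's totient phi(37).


phi(n) counts integers in [1, n] coprime to n. Using the multiplicative formula phi(n) = n * prod_{p | n} (1 - 1/p):
37 = 37, so
phi(37) = 37 * (1 - 1/37) = 36.

36


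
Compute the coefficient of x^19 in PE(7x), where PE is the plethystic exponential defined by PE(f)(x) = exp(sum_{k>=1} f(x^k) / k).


With f(x) = 7x, the exponent is sum_{k>=1} 7 x^k / k = 7 * (-ln(1 - x)). Exponentiating:
PE(7x) = exp(-7 ln(1 - x)) = 1/(1 - x)^7.
By the negative binomial expansion, [x^n] 1/(1 - x)^7 = C(n + 6, 6).
For n = 19: C(25, 6) = 177100.

177100


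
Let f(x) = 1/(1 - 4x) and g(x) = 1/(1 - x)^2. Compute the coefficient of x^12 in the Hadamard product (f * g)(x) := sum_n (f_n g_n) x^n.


f has coefficients f_k = 4^k. For g = 1/(1 - x)^2 the coefficient is g_k = C(k + 1, 1) = k + 1. The Hadamard coefficient is (f * g)_k = 4^k * (k + 1).
For k = 12: 4^12 * 13 = 16777216 * 13 = 218103808.

218103808


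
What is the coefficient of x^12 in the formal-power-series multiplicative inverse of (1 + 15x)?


The inverse is 1/(1 + 15x). Apply the geometric identity 1/(1 - y) = sum_{k>=0} y^k with y = -15x:
1/(1 + 15x) = sum_{k>=0} (-15)^k x^k.
So the coefficient of x^12 is (-15)^12 = 129746337890625.

129746337890625


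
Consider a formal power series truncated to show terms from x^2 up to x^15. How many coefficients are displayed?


From x^2 to x^15 inclusive, the count is 15 - 2 + 1 = 14.

14


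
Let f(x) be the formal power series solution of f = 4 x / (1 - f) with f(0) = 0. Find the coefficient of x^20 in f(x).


Apply Lagrange inversion: f = 4 x * phi(f) with phi(t) = 1/(1 - t), so
[x^n] f = 4^n * (1/n) [t^(n-1)] phi(t)^n = 4^n * (1/n) [t^(n-1)] (1 - t)^(-n) = 4^n * (1/n) C(2n - 2, n - 1) = 4^n * C_{n-1}.
For n = 20: C_19 = C(38, 19) / 20 = 35345263800/20 = 1767263190.
With the 4^20 = 1099511627776 factor, the coefficient is 1099511627776 * 1767263190 = 1943126426745506365440.

1943126426745506365440


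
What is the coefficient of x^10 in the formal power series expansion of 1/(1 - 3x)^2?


The general identity 1/(1 - c x)^r = sum_{k>=0} c^k C(k + r - 1, r - 1) x^k follows by substituting y = c x into 1/(1 - y)^r = sum_{k>=0} C(k + r - 1, r - 1) y^k.
For c = 3, r = 2, k = 10:
3^10 * C(11, 1) = 59049 * 11 = 649539.

649539


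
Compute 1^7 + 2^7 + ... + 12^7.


This power sum has a closed form given by Faulhaber's formula
sum_{k=1}^{m} k^p = (1 / (p + 1)) * sum_{j=0}^{p} C(p + 1, j) B_j m^(p + 1 - j),
but for small m direct computation is fastest:
1 + 128 + 2187 + 16384 + 78125 + 279936 + 823543 + 2097152 + 4782969 + 10000000 + 19487171 + 35831808 = 73399404.

73399404


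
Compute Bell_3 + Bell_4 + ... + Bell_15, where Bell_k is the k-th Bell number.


Recall Bell_k counts set partitions of a k-set (with Bell_0 = 1 by convention).
Bell_3 through Bell_15: 5, 15, 52, 203, 877, 4140, 21147, 115975, 678570, 4213597, 27644437, 190899322, 1382958545
Sum = 5 + 15 + 52 + 203 + 877 + 4140 + 21147 + 115975 + 678570 + 4213597 + 27644437 + 190899322 + 1382958545 = 1606536885.

1606536885


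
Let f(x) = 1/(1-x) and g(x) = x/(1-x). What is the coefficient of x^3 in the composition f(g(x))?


First simplify the composition: f(g(x)) = 1/(1 - x/(1-x)) = (1-x)/((1-x) - x) = (1-x)/(1-2x).
Now extract the coefficient. Write (1-x)/(1-2x) = 1/(1-2x) - x/(1-2x).
The coefficient of x^n in 1/(1-2x) is 2^n, and in x/(1-2x) is 2^(n-1) (for n >= 1).
So the coefficient of x^3 is 2^3 - 2^2 = 8 - 4 = 4.

4


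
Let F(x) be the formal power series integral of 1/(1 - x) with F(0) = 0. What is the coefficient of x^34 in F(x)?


1/(1 - x) = sum_{k>=0} x^k. Integrating termwise and using F(0) = 0 gives
F(x) = sum_{k>=0} x^(k+1) / (k+1) = sum_{m>=1} x^m / m = -ln(1 - x).
So the coefficient of x^34 is 1/34 = 1/34.

1/34


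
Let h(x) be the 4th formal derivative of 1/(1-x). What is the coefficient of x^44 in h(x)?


Differentiating 4 times: d^4/dx^4 [1/(1-x)] = 4!/(1-x)^5.
The expansion 1/(1-x)^5 = sum_{k>=0} C(k+4, 4) x^k, so the coefficient of x^n in 4!/(1-x)^5 is 4! * C(n+4, 4).
For n = 44: 24 * C(48, 4) = 24 * 194580 = 4669920

4669920


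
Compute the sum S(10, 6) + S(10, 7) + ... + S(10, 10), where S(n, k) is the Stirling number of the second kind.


By definition, S(n, k) counts partitions of an n-set into exactly k nonempty blocks.
Computing row n = 10 for k = 6..10:
S(10, k): 22827, 5880, 750, 45, 1
Sum = 29503.

29503


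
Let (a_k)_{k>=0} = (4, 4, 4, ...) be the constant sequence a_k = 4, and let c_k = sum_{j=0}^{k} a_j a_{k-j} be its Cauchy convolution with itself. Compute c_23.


Since a_j = 4 for all j >= 0, the convolution sum becomes
c_k = sum_{j=0}^{k} 4 * 4 = 16 * (k + 1).
Equivalently, the generating function of (a_k) is 4/(1 - x) and its square is 16/(1 - x)^2 = sum_{k>=0} 16(k + 1) x^k.
For k = 23: 16 * 24 = 384.

384


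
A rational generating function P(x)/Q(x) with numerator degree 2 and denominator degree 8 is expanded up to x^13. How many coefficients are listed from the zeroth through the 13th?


Expanding up to x^13 gives the coefficients for x^0, x^1, ..., x^13.
That is 13 + 1 = 14 coefficients in total.

14


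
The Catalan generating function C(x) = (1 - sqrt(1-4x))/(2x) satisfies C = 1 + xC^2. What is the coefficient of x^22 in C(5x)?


Substituting x -> 5x scales the n-th coefficient by 5^n, so [x^22] C(5x) = 5^22 * C_22.
C_22 = C(2*22, 22)/(23) = 2104098963720/23 = 91482563640.
So 5^22 * 91482563640 = 2384185791015625 * 91482563640 = 218111428356170654296875000.

218111428356170654296875000


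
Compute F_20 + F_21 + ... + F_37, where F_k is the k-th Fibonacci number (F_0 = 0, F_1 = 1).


Use the identity sum_{k=0}^{N} F_k = F_{N+2} - 1 (which follows from F_{k+2} - F_{k+1} = F_k). Then
sum_{k=20}^{37} F_k = (F_{39} - 1) - (F_{21} - 1) = F_{39} - F_{21}.
Computing: F_{39} = 63245986, F_{21} = 10946, so
Sum = 63245986 - 10946 = 63235040.

63235040


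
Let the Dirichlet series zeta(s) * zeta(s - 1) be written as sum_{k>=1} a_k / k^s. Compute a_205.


Convolution gives a_k = sum_{d | k} d * 1 = sum_{d | k} d = sigma(k), the sum of positive divisors of k.
For k = 205, the divisors are 1, 5, 41, 205, so
sigma(205) = 1 + 5 + 41 + 205 = 252.

252


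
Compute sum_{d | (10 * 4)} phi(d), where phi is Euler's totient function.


First, 10 * 4 = 40. One classical identity is sum_{d | n} phi(d) = n (each k in [1, n] has a unique gcd with n, and among the k's with gcd(k, n) = n/d there are phi(d) of them). So the sum equals 40. We also verify directly:
Divisors of 40: 1, 2, 4, 5, 8, 10, 20, 40.
phi values: 1, 1, 2, 4, 4, 4, 8, 16.
Sum = 40.

40


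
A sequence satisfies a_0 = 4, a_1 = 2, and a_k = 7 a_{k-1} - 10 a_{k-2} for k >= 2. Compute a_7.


The characteristic equation is t^2 - 7 t + 10 = 0, with roots r_1 = 5 and r_2 = 2 (so c_1 = r_1 + r_2, c_2 = -r_1 r_2 as required).
One can use the closed form a_n = A r_1^n + B r_2^n, but direct iteration is more reliable:
a_0 = 4, a_1 = 2, a_2 = -26, a_3 = -202, a_4 = -1154, a_5 = -6058, a_6 = -30866, a_7 = -155482.
So a_7 = -155482.

-155482


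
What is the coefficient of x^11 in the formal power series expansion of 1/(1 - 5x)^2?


The general identity 1/(1 - c x)^r = sum_{k>=0} c^k C(k + r - 1, r - 1) x^k follows by substituting y = c x into 1/(1 - y)^r = sum_{k>=0} C(k + r - 1, r - 1) y^k.
For c = 5, r = 2, k = 11:
5^11 * C(12, 1) = 48828125 * 12 = 585937500.

585937500


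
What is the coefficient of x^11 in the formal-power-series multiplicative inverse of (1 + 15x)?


The inverse is 1/(1 + 15x). Apply the geometric identity 1/(1 - y) = sum_{k>=0} y^k with y = -15x:
1/(1 + 15x) = sum_{k>=0} (-15)^k x^k.
So the coefficient of x^11 is (-15)^11 = -8649755859375.

-8649755859375


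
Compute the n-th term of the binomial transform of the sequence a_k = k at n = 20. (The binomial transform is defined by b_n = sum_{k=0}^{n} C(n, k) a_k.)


With a_k = k, b_n = sum_{k=0}^{n} C(n, k) k. Using k * C(n, k) = n * C(n-1, k-1) gives b_n = n * sum_{k>=1} C(n-1, k-1) = n * 2^(n-1).
For n = 20: 20 * 2^19 = 20 * 524288 = 10485760.

10485760


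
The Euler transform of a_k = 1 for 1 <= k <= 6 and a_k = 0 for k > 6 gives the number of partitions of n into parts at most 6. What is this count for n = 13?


Partitions of 13 into parts at most 6:
Using generating function (1-x)^(-1)(1-x^2)^(-1)...(1-x^6)^(-1),
the coefficient of x^13 = 71

71


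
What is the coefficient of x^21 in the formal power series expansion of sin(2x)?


The Maclaurin series is sin(t) = sum_{k>=0} (-1)^k t^(2k+1) / (2k+1)!, so substituting t = 2x, only odd powers of x are nonzero, with coefficient of x^(2k+1) equal to (-1)^k 2^(2k+1) / (2k+1)!.
Write 21 = 2*10 + 1, giving the coefficient (-1)^10 * 2^21 / 21! = 2097152/51090942171709440000 = 8/194896477400625.

8/194896477400625


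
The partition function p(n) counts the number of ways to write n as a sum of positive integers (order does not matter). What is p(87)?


Using the generating function prod_{k>=1} 1/(1-x^k), we compute p(87).
By dynamic programming over parts 1 through 87:
p(87) = 38887673

38887673


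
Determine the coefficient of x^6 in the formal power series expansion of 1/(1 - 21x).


The geometric series identity gives 1/(1 - c x) = sum_{k>=0} c^k x^k, so the coefficient of x^k is c^k.
Here c = 21 and k = 6.
Computing: 21^6 = 85766121

85766121


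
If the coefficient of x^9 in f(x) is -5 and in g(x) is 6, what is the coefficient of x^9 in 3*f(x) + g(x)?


Scalar multiplication scales coefficients: 3 * -5 = -15.
Then add the g coefficient: -15 + 6
= -9

-9


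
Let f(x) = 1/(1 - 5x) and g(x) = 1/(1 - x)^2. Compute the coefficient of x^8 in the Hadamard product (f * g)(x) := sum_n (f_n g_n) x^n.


f has coefficients f_k = 5^k. For g = 1/(1 - x)^2 the coefficient is g_k = C(k + 1, 1) = k + 1. The Hadamard coefficient is (f * g)_k = 5^k * (k + 1).
For k = 8: 5^8 * 9 = 390625 * 9 = 3515625.

3515625


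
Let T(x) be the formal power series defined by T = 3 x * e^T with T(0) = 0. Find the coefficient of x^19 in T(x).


Apply the Lagrange inversion formula: if T = 3 x * phi(T) with phi(t) = e^t, then
[x^n] T = 3^n * (1/n) [t^(n-1)] phi(t)^n = 3^n * (1/n) [t^(n-1)] e^(n t) = 3^n * (1/n) * n^(n-1) / (n-1)! = 3^n * n^(n-1) / n!.
When c = 1 this is the Cayley count of rooted labeled trees on n vertices, divided by n!.
For n = 19: 3^19 * 19^18 / 19! = 1162261467 * 104127350297911241532841/121645100408832000 = 970834090696004352832536033/975822848000.

970834090696004352832536033/975822848000


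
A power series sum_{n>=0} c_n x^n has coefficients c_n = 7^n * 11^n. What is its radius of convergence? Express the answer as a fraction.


By the root test (Cauchy-Hadamard), the radius is R = 1 / limsup_n |c_n|^(1/n).
Here |c_n|^(1/n) = (7^n * 11^n)^(1/n) = 7 * 11 = 77 for all n.
So R = 1/77 = 1/77.

1/77


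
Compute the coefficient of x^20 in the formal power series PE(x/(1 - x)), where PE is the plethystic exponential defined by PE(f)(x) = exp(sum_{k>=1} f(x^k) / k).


For f(x) = x/(1 - x) we have
sum_{k>=1} f(x^k) / k = sum_{k>=1} (1/k) * x^k / (1 - x^k) = sum_{k, m >= 1} x^(k m) / k,
which after exponentiating simplifies to
PE(x/(1 - x)) = prod_{k>=1} 1 / (1 - x^k).
This is the generating function for the partition function p(n), so the coefficient of x^20 is p(20).
Computing p(20) by dynamic programming over parts 1, 2, ..., 20: p(20) = 627.

627


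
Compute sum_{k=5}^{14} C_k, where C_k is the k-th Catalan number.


C_5 through C_14: 42, 132, 429, 1430, 4862, 16796, 58786, 208012, 742900, 2674440
Sum = 42 + 132 + 429 + 1430 + 4862 + 16796 + 58786 + 208012 + 742900 + 2674440
= 3707829

3707829


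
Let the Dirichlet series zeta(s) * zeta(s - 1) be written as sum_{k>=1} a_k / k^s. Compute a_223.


Convolution gives a_k = sum_{d | k} d * 1 = sum_{d | k} d = sigma(k), the sum of positive divisors of k.
For k = 223, the divisors are 1, 223, so
sigma(223) = 1 + 223 = 224.

224


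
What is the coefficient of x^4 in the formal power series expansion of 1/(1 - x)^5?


The expansion 1/(1 - x)^r = sum_{k>=0} C(k + r - 1, r - 1) x^k follows from the multiset / negative-binomial theorem (or from repeated differentiation of the geometric series).
For r = 5 and k = 4:
C(8, 4) = 40320 / (24 * 24) = 70.

70


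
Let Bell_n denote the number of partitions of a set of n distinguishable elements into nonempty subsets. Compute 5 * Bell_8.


Bell_8 can be computed from the Bell triangle or from Dobinski's identity Bell_n = (1/e) * sum_{k>=0} k^n / k!.
Computing Bell_8 = 4140.
Then 5 * 4140 = 20700.

20700


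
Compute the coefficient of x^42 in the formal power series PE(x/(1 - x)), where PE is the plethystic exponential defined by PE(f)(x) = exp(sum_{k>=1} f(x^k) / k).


For f(x) = x/(1 - x) we have
sum_{k>=1} f(x^k) / k = sum_{k>=1} (1/k) * x^k / (1 - x^k) = sum_{k, m >= 1} x^(k m) / k,
which after exponentiating simplifies to
PE(x/(1 - x)) = prod_{k>=1} 1 / (1 - x^k).
This is the generating function for the partition function p(n), so the coefficient of x^42 is p(42).
Computing p(42) by dynamic programming over parts 1, 2, ..., 42: p(42) = 53174.

53174


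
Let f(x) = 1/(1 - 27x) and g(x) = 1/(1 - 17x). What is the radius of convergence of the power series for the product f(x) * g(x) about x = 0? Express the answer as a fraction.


The radius of 1/(1 - 27x) is 1/27 (nearest singularity at x = 1/27), and the radius of 1/(1 - 17x) is 1/17.
The product f(x)*g(x) = 1/((1 - 27x)(1 - 17x)) has singularities at both 1/27 and 1/17, so its radius of convergence is the distance to the nearest one:
min(1/27, 1/17) = 1/27.

1/27


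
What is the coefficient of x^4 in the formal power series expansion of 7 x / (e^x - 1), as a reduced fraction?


The exponential generating function for Bernoulli numbers is
x / (e^x - 1) = sum_{k>=0} B_k x^k / k!.
So the coefficient of x^4 in 7 x / (e^x - 1) is 7 B_4 / 4!.
Computing: B_4 = -1/30, 4! = 24, giving
7 * -1/30 / 24 = -7/720.

-7/720


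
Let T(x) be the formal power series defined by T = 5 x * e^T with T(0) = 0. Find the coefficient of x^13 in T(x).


Apply the Lagrange inversion formula: if T = 5 x * phi(T) with phi(t) = e^t, then
[x^n] T = 5^n * (1/n) [t^(n-1)] phi(t)^n = 5^n * (1/n) [t^(n-1)] e^(n t) = 5^n * (1/n) * n^(n-1) / (n-1)! = 5^n * n^(n-1) / n!.
When c = 1 this is the Cayley count of rooted labeled trees on n vertices, divided by n!.
For n = 13: 5^13 * 13^12 / 13! = 1220703125 * 23298085122481/6227020800 = 87507831740087890625/19160064.

87507831740087890625/19160064


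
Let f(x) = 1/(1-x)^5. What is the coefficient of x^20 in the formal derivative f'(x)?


Differentiate: d/dx [ 1/(1-x)^r ] = r / (1-x)^(r+1).
Here r = 5, so f'(x) = 5 / (1-x)^6.
The expansion of 1/(1-x)^(r+1) has coefficient of x^n equal to C(n+r, r).
So the coefficient of x^20 in f'(x) is
5 * C(25, 5) = 5 * 53130 = 265650

265650


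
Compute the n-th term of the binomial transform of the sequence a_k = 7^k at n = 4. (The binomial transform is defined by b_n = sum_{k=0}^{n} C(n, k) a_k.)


With a_k = 7^k, b_n = sum_{k=0}^{n} C(n, k) 7^k = (1 + 7)^n by the binomial theorem.
For n = 4: (1 + 7)^4 = 8^4 = 4096.

4096


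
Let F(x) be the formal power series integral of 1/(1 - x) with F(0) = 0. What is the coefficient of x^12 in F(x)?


1/(1 - x) = sum_{k>=0} x^k. Integrating termwise and using F(0) = 0 gives
F(x) = sum_{k>=0} x^(k+1) / (k+1) = sum_{m>=1} x^m / m = -ln(1 - x).
So the coefficient of x^12 is 1/12 = 1/12.

1/12


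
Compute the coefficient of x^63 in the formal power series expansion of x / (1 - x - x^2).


Let f(x) = sum_{k>=0} a_k x^k. Multiplying f(x) * (1 - x - x^2) = x and matching coefficients gives a_0 = 0, a_1 = 1, and a_k = a_{k-1} + a_{k-2} for k >= 2. These are the Fibonacci numbers F_k.
Iterating from F_0 = 0, F_1 = 1:
F_0=0, F_1=1, F_2=1, F_3=2, F_4=3, F_5=5, F_6=8, F_7=13, F_8=21, F_9=34, ...
F_63 = 6557470319842.

6557470319842


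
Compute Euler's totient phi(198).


phi(n) counts integers in [1, n] coprime to n. Using the multiplicative formula phi(n) = n * prod_{p | n} (1 - 1/p):
198 = 2 * 3^2 * 11, so
phi(198) = 198 * (1 - 1/2) * (1 - 1/3) * (1 - 1/11) = 60.

60


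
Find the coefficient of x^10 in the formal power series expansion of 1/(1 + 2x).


Write 1/(1 + c x) = 1/(1 - (-c) x) and apply the geometric-series identity
1/(1 - y) = sum_{k>=0} y^k to get 1/(1 + c x) = sum_{k>=0} (-c)^k x^k.
So the coefficient of x^k is (-c)^k = (-1)^k * c^k.
Here c = 2 and k = 10:
(-2)^10 = 1 * 1024 = 1024

1024


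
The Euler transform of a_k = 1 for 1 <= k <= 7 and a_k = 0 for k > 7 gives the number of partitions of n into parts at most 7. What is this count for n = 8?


Partitions of 8 into parts at most 7:
Using generating function (1-x)^(-1)(1-x^2)^(-1)...(1-x^7)^(-1),
the coefficient of x^8 = 21

21


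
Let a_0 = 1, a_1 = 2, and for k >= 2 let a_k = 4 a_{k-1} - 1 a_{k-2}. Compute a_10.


Iterating the recurrence forward:
a_0 = 1
a_1 = 2
a_2 = 4*2 - 1*1 = 7
a_3 = 4*7 - 1*2 = 26
a_4 = 4*26 - 1*7 = 97
a_5 = 4*97 - 1*26 = 362
a_6 = 4*362 - 1*97 = 1351
a_7 = 4*1351 - 1*362 = 5042
a_8 = 4*5042 - 1*1351 = 18817
a_9 = 4*18817 - 1*5042 = 70226
a_10 = 4*70226 - 1*18817 = 262087
So a_10 = 262087.

262087


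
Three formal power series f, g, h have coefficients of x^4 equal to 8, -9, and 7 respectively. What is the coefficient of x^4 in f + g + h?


Series addition is componentwise:
8 + -9 + 7
= 6

6


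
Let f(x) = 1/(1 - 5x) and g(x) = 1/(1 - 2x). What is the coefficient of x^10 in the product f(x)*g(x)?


The coefficient of x^n in f*g is the Cauchy product: sum_{k=0}^{n} a^k * b^(n-k).
With a=5, b=2, n=10:
sum_{k=0}^{10} 5^k * 2^(10-k)
= 16275359

16275359


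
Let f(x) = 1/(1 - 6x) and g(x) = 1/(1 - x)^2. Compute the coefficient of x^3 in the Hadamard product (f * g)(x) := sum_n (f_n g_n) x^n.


f has coefficients f_k = 6^k. For g = 1/(1 - x)^2 the coefficient is g_k = C(k + 1, 1) = k + 1. The Hadamard coefficient is (f * g)_k = 6^k * (k + 1).
For k = 3: 6^3 * 4 = 216 * 4 = 864.

864


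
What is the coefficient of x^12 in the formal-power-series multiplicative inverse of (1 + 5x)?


The inverse is 1/(1 + 5x). Apply the geometric identity 1/(1 - y) = sum_{k>=0} y^k with y = -5x:
1/(1 + 5x) = sum_{k>=0} (-5)^k x^k.
So the coefficient of x^12 is (-5)^12 = 244140625.

244140625


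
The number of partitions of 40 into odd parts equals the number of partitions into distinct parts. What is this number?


Computing partitions of 40 into odd parts (1, 3, 5, ...):
Using the generating function prod_{k>=0} 1/(1-x^(2k+1)),
the count is 1113

1113


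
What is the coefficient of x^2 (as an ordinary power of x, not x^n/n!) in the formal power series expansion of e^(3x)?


The exponential series is e^y = sum_{k>=0} y^k / k!. Substituting y = 3x gives
e^(3x) = sum_{k>=0} 3^k x^k / k!.
So the coefficient of x^n is a^n/n! with a = 3, n = 2:
3^2 / 2! = 9/2 = 9/2

9/2


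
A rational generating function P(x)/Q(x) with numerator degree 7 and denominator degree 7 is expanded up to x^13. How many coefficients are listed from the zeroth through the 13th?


Expanding up to x^13 gives the coefficients for x^0, x^1, ..., x^13.
That is 13 + 1 = 14 coefficients in total.

14


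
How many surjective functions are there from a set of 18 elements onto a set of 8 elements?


By inclusion-exclusion on which target elements are missed, the number of surjections from an n-set onto a k-set is
surj(n, k) = sum_{j=0}^{k} (-1)^j C(k, j) (k - j)^n.
Equivalently surj(n, k) = k! * S(n, k), where S(n, k) is the Stirling number of the second kind.
For n = 18, k = 8:
S(18, 8) = 189036065010, so
surj = 8! * 189036065010 = 40320 * 189036065010 = 7621934141203200.

7621934141203200


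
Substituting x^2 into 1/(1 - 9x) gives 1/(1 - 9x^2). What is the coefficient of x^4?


The coefficient of x^(2m) in 1/(1 - 9x^2) is 9^m.
With n = 4 = 2*2, the coefficient is 9^2 = 81.

81


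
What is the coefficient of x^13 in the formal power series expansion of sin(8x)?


The Maclaurin series is sin(t) = sum_{k>=0} (-1)^k t^(2k+1) / (2k+1)!, so substituting t = 8x, only odd powers of x are nonzero, with coefficient of x^(2k+1) equal to (-1)^k 8^(2k+1) / (2k+1)!.
Write 13 = 2*6 + 1, giving the coefficient (-1)^6 * 8^13 / 13! = 549755813888/6227020800 = 536870912/6081075.

536870912/6081075


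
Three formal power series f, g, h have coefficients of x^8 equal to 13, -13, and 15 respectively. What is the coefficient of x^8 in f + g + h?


Series addition is componentwise:
13 + -13 + 15
= 15

15


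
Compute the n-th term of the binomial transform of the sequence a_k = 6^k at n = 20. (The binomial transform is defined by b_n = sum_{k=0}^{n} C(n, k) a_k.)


With a_k = 6^k, b_n = sum_{k=0}^{n} C(n, k) 6^k = (1 + 6)^n by the binomial theorem.
For n = 20: (1 + 6)^20 = 7^20 = 79792266297612001.

79792266297612001


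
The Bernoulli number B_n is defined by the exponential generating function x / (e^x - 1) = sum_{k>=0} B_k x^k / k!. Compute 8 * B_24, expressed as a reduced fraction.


Bernoulli numbers can also be computed recursively via B_0 = 1 and sum_{j=0}^{m} C(m+1, j) B_j = 0 for m >= 1. Odd-index Bernoulli numbers vanish for k >= 3.
Computing B_24 = -236364091/2730, so 8 * B_24 = 8 * -236364091/2730 = -945456364/1365.

-945456364/1365


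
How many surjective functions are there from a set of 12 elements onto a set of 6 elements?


By inclusion-exclusion on which target elements are missed, the number of surjections from an n-set onto a k-set is
surj(n, k) = sum_{j=0}^{k} (-1)^j C(k, j) (k - j)^n.
Equivalently surj(n, k) = k! * S(n, k), where S(n, k) is the Stirling number of the second kind.
For n = 12, k = 6:
S(12, 6) = 1323652, so
surj = 6! * 1323652 = 720 * 1323652 = 953029440.

953029440


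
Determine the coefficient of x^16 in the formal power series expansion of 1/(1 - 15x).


The geometric series identity gives 1/(1 - c x) = sum_{k>=0} c^k x^k, so the coefficient of x^k is c^k.
Here c = 15 and k = 16.
Computing: 15^16 = 6568408355712890625

6568408355712890625


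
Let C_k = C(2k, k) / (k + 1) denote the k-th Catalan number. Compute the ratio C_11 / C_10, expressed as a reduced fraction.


Using C_k = (2k)! / (k! (k+1)!), the ratio C_{k+1}/C_k simplifies to
C_{k+1}/C_k = [(2k+2)! / ((k+1)! (k+2)!)] * [k! (k+1)! / (2k)!]
 = (2k+2)(2k+1) / ((k+1)(k+2)) = 2(2k+1) / (k+2).
For k = 10: 2(2*10 + 1) / (10 + 2) = 42/12 = 7/2.

7/2


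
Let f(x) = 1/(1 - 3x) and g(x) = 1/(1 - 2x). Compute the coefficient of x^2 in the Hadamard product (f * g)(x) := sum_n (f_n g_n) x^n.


f has coefficients f_k = 3^k and g has coefficients g_k = 2^k, so the Hadamard product has coefficient (f*g)_k = 3^k * 2^k = 6^k.
For k = 2: 6^2 = 36.

36


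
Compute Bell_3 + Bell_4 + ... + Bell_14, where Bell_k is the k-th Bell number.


Recall Bell_k counts set partitions of a k-set (with Bell_0 = 1 by convention).
Bell_3 through Bell_14: 5, 15, 52, 203, 877, 4140, 21147, 115975, 678570, 4213597, 27644437, 190899322
Sum = 5 + 15 + 52 + 203 + 877 + 4140 + 21147 + 115975 + 678570 + 4213597 + 27644437 + 190899322 = 223578340.

223578340


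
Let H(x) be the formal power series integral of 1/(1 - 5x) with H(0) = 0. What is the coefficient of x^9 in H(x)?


1/(1 - 5x) = sum_{k>=0} 5^k x^k. Integrating termwise with H(0) = 0:
H(x) = sum_{k>=0} 5^k x^(k+1) / (k+1) = sum_{m>=1} 5^(m-1) x^m / m.
For m = 9: 5^8/9 = 390625/9 = 390625/9.

390625/9


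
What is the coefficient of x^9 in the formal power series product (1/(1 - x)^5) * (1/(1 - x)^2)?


Combine the factors: (1/(1 - x)^5) * (1/(1 - x)^2) = 1/(1 - x)^7.
Then use 1/(1 - x)^r = sum_{k>=0} C(k + r - 1, r - 1) x^k with r = 7 and k = 9:
C(15, 6) = 5005.

5005


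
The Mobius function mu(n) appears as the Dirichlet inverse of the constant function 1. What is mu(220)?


220 has a squared prime factor, so mu(220) = 0.
Factorization reveals a repeated prime.

0


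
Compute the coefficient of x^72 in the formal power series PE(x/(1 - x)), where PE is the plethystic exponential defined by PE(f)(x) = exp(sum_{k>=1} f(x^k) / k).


For f(x) = x/(1 - x) we have
sum_{k>=1} f(x^k) / k = sum_{k>=1} (1/k) * x^k / (1 - x^k) = sum_{k, m >= 1} x^(k m) / k,
which after exponentiating simplifies to
PE(x/(1 - x)) = prod_{k>=1} 1 / (1 - x^k).
This is the generating function for the partition function p(n), so the coefficient of x^72 is p(72).
Computing p(72) by dynamic programming over parts 1, 2, ..., 72: p(72) = 5392783.

5392783


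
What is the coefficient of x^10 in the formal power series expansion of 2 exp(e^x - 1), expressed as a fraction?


exp(e^x - 1) is the exponential generating function for the Bell numbers Bell_k: exp(e^x - 1) = sum_{k>=0} Bell_k x^k / k!.
So the coefficient of x^10 in 2 exp(e^x - 1) is 2 Bell_10 / 10!.
Computing: Bell_10 = 115975 and 10! = 3628800, giving
2 * 115975/3628800 = 4639/72576.

4639/72576


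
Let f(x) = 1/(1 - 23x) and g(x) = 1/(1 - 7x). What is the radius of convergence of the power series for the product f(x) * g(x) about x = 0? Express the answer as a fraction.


The radius of 1/(1 - 23x) is 1/23 (nearest singularity at x = 1/23), and the radius of 1/(1 - 7x) is 1/7.
The product f(x)*g(x) = 1/((1 - 23x)(1 - 7x)) has singularities at both 1/23 and 1/7, so its radius of convergence is the distance to the nearest one:
min(1/23, 1/7) = 1/23.

1/23
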